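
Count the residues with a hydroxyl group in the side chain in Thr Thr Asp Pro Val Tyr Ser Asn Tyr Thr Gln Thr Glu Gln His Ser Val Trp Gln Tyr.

9

The –OH-bearing residues are Ser, Thr (aliphatic alcohols), and Tyr (phenol).
Matching residues: Thr1, Thr2, Tyr6, Ser7, Tyr9, Thr10, Thr12, Ser16, Tyr20.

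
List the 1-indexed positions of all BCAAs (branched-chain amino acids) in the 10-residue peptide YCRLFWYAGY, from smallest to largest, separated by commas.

Valine (V), leucine (L), and isoleucine (I) are the branched-chain amino acids.
Matching residues: L4.

4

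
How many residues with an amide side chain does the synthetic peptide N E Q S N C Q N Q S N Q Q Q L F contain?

The amide-side-chain residues are Asn (N) and Gln (Q).
Matching residues: N1, Q3, N5, Q7, N8, Q9, N11, Q12, Q13, Q14.

10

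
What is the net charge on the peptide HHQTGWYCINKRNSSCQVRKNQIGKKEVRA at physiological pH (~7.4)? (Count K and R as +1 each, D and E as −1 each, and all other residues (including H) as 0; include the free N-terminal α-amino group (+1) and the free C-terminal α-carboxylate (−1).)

+6

Positive (K, R): K11, R12, R19, K20, K25, K26, R29 → +7.
Negative (D, E): E27 → −1.
The N-terminus (+1) and C-terminus (−1) cancel.
Net charge = (+7) + (−1) = +6.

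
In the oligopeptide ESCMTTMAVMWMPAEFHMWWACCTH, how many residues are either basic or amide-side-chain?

Basic: H, K, R. Amide-side-chain: N, Q.
Basic residues here: H17, H25 (2).
Amide-side-chain residues here: none (0).
The two groups share no amino acid, so total = 2 + 0 = 2.

2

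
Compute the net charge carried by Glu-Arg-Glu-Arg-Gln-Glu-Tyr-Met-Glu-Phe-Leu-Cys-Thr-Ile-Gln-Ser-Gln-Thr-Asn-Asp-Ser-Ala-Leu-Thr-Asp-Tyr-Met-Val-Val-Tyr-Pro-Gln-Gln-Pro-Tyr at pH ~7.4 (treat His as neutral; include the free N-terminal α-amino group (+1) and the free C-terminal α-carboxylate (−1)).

-4

The side chains ionized at physiological pH are Lys/Arg (+1) and Asp/Glu (−1); with His treated as neutral, nothing else contributes.
Positive (K, R): Arg2, Arg4 → +2.
Negative (D, E): Glu1, Glu3, Glu6, Glu9, Asp20, Asp25 → −6.
The N-terminus (+1) and C-terminus (−1) cancel.
Net charge = (+2) + (−6) = −4.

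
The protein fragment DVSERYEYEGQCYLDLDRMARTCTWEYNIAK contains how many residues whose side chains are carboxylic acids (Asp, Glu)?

7

Matching residues: D1, E4, E7, E9, D15, D17, E26.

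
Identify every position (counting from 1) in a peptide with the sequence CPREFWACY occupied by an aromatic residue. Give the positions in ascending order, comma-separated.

5, 6, 9

The aromatic amino acids are Phe (F, benzyl), Trp (W, indole), and Tyr (Y, phenol).
Matching residues: F5, W6, Y9.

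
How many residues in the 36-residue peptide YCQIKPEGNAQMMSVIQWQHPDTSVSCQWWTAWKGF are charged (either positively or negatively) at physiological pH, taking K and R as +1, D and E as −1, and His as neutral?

4

Charged side chains at pH ~7.4: K, R (positive); D, E (negative).
Matching residues: K5, E7, D22, K34.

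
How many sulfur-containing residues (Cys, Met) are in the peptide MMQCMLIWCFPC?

6

Matching residues: M1, M2, C4, M5, C9, C12.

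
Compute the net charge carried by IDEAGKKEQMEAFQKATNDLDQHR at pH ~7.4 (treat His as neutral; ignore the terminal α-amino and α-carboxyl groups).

-2

At pH ~7.4 the Lys and Arg side chains are protonated (+1), the Asp and Glu side chains are deprotonated (−1), and with His taken as neutral all other side chains carry no charge.
Positive (K, R): K6, K7, K15, R24 → +4.
Negative (D, E): D2, E3, E8, E11, D19, D21 → −6.
Net charge = (+4) + (−6) = −2.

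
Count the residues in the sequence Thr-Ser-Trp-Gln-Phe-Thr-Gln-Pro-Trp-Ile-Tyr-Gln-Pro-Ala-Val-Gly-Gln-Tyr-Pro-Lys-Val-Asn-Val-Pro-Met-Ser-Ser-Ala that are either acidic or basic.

Acidic: D, E. Basic: H, K, R.
Acidic residues here: none (0).
Basic residues here: Lys20 (1).
The two groups share no amino acid, so total = 0 + 1 = 1.

1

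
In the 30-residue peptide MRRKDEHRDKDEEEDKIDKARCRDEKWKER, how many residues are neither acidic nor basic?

5

Acidic: D, E. Basic: K, R, H. All other residues are neither.
Matching residues: M1, I17, A20, C22, W27.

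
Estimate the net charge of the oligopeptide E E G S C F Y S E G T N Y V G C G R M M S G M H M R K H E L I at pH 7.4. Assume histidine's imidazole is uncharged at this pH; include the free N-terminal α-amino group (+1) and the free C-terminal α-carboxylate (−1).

The side chains ionized at physiological pH are Lys/Arg (+1) and Asp/Glu (−1); with His treated as neutral, nothing else contributes.
Positive (K, R): R18, R26, K27 → +3.
Negative (D, E): E1, E2, E9, E29 → −4.
The N-terminus (+1) and C-terminus (−1) cancel.
Net charge = (+3) + (−4) = −1.

-1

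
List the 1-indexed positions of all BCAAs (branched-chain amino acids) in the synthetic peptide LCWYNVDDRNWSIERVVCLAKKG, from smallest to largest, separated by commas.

V, L, and I make up the branched-chain aliphatic group.
Matching residues: L1, V6, I13, V16, V17, L19.

1, 6, 13, 16, 17, 19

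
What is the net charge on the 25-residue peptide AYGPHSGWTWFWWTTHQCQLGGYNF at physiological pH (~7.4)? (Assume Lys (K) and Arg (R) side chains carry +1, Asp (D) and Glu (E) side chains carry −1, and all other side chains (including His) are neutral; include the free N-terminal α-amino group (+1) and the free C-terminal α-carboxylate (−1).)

Positive (K, R): none → +0.
Negative (D, E): none → −0.
The N-terminus (+1) and C-terminus (−1) cancel.
Net charge = (+0) + (−0) = 0.

0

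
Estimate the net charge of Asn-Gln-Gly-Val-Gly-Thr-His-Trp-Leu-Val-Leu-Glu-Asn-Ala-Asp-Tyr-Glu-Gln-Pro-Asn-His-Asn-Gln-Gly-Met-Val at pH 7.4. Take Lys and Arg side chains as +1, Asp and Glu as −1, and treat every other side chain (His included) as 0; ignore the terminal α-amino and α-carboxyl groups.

Positive (K, R): none → +0.
Negative (D, E): Glu12, Asp15, Glu17 → −3.
Net charge = (+0) + (−3) = −3.

-3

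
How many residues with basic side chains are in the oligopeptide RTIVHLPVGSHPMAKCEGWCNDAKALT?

5

Lysine (K), arginine (R), and histidine (H) have basic, nitrogen-containing side chains.
Matching residues: R1, H5, H11, K15, K24.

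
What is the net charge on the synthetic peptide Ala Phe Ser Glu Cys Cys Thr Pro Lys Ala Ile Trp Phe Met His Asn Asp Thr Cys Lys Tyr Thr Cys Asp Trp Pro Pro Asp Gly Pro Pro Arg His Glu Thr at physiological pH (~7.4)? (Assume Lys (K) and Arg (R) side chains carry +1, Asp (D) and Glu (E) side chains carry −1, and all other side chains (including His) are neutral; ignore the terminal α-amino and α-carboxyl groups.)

Positive (K, R): Lys9, Lys20, Arg32 → +3.
Negative (D, E): Glu4, Asp17, Asp24, Asp28, Glu34 → −5.
Net charge = (+3) + (−5) = −2.

-2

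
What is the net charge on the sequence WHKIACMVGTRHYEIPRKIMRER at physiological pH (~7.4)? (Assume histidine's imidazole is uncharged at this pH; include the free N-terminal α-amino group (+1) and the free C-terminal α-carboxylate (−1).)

+4

The side chains ionized at physiological pH are Lys/Arg (+1) and Asp/Glu (−1); with His treated as neutral, nothing else contributes.
Positive (K, R): K3, R11, R17, K18, R21, R23 → +6.
Negative (D, E): E14, E22 → −2.
The N-terminus (+1) and C-terminus (−1) cancel.
Net charge = (+6) + (−2) = +4.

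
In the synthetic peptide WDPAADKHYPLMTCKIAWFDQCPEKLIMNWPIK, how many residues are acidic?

4

Aspartate (D) and glutamate (E) have carboxylic-acid side chains and are the acidic amino acids.
Matching residues: D2, D6, D20, E24.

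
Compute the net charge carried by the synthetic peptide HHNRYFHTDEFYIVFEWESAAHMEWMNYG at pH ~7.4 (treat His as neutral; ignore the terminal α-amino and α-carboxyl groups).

Near pH 7.4, K and R contribute +1 each, D and E contribute −1 each, and every other side chain (His included, as stated) is uncharged.
Positive (K, R): R4 → +1.
Negative (D, E): D9, E10, E16, E18, E24 → −5.
Net charge = (+1) + (−5) = −4.

-4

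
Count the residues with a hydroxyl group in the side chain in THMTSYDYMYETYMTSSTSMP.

13

The –OH-bearing residues are Ser, Thr (aliphatic alcohols), and Tyr (phenol).
Matching residues: T1, T4, S5, Y6, Y8, Y10, T12, Y13, T15, S16, S17, T18, S19.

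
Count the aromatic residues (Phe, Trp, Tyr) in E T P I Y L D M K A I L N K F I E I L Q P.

2

Matching residues: Y5, F15.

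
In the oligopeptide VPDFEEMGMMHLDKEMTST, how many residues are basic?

2

The basic amino acids are Lys (K), Arg (R), and His (H).
Matching residues: H11, K14.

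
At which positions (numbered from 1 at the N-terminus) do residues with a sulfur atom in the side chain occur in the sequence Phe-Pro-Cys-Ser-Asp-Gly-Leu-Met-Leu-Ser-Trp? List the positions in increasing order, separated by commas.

3, 8

Cysteine (C, thiol) and methionine (M, thioether) are the two sulfur-containing amino acids.
Matching residues: Cys3, Met8.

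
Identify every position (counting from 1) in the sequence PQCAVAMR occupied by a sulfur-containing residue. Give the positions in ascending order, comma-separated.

Only Cys (C) and Met (M) have a sulfur atom in the side chain.
Matching residues: C3, M7.

3, 7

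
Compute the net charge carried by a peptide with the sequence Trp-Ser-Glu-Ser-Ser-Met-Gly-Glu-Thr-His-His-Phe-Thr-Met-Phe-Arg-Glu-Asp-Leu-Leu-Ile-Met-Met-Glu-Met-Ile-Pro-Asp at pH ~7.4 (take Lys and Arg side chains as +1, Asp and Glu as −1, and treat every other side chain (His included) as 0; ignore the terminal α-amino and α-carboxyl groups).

Positive (K, R): Arg16 → +1.
Negative (D, E): Glu3, Glu8, Glu17, Asp18, Glu24, Asp28 → −6.
Net charge = (+1) + (−6) = −5.

-5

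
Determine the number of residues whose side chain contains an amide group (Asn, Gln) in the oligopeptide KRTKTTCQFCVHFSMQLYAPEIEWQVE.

3

Matching residues: Q8, Q16, Q25.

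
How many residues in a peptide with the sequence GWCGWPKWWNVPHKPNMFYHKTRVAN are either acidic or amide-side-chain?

3

Acidic: D, E. Amide-side-chain: N, Q.
Acidic residues here: none (0).
Amide-side-chain residues here: N10, N16, N26 (3).
The two groups share no amino acid, so total = 0 + 3 = 3.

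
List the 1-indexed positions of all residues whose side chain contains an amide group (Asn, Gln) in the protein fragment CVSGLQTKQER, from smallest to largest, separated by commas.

6, 9

Matching residues: Q6, Q9.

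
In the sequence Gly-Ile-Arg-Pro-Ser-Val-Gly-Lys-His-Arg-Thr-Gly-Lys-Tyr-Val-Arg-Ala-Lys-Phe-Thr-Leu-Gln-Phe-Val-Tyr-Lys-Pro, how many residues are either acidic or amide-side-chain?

1

Acidic: D, E. Amide-side-chain: N, Q.
Acidic residues here: none (0).
Amide-side-chain residues here: Gln22 (1).
The two groups share no amino acid, so total = 0 + 1 = 1.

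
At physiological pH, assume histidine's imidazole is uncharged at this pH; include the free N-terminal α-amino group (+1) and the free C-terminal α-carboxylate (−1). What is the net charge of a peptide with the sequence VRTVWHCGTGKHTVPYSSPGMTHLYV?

+2

The side chains ionized at physiological pH are Lys/Arg (+1) and Asp/Glu (−1); with His treated as neutral, nothing else contributes.
Positive (K, R): R2, K11 → +2.
Negative (D, E): none → −0.
The N-terminus (+1) and C-terminus (−1) cancel.
Net charge = (+2) + (−0) = +2.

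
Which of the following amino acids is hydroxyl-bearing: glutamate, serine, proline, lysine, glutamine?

serine

The –OH-bearing residues are Ser, Thr (aliphatic alcohols), and Tyr (phenol).
Of the listed options, only serine belongs to this group.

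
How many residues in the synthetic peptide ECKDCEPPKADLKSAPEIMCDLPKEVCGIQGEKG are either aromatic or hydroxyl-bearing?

Aromatic: F, W, Y. Hydroxyl-bearing: S, T, Y.
Aromatic residues here: none (0).
Hydroxyl-bearing residues here: S14 (1).
(Y belongs to both groups, but none appear in this sequence.) Total = 0 + 1 = 1.

1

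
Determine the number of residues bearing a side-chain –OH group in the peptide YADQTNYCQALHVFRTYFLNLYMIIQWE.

Serine (S), threonine (T), and tyrosine (Y) each carry a hydroxyl group on the side chain.
Matching residues: Y1, T5, Y7, T16, Y17, Y22.

6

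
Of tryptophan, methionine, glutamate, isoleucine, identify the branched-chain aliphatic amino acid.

V, L, and I make up the branched-chain aliphatic group.
Of the listed options, only isoleucine belongs to this group.

isoleucine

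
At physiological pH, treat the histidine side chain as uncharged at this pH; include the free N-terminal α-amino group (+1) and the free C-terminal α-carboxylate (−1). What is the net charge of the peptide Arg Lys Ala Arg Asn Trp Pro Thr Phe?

+3

The side chains ionized at physiological pH are Lys/Arg (+1) and Asp/Glu (−1); with His treated as neutral, nothing else contributes.
Positive (K, R): Arg1, Lys2, Arg4 → +3.
Negative (D, E): none → −0.
The N-terminus (+1) and C-terminus (−1) cancel.
Net charge = (+3) + (−0) = +3.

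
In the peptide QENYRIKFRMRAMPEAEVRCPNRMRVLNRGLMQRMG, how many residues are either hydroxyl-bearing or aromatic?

Hydroxyl-bearing: S, T, Y. Aromatic: F, W, Y.
Hydroxyl-bearing residues here: Y4 (1).
Aromatic residues here: Y4, F8 (2).
Y is in both groups, so the 1 Y residue must not be double-counted.
Total = 1 + 2 − 1 = 2.

2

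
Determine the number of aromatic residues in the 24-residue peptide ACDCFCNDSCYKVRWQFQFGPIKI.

5

Phenylalanine (F), tryptophan (W), and tyrosine (Y) have aromatic ring side chains.
Matching residues: F5, Y11, W15, F17, F19.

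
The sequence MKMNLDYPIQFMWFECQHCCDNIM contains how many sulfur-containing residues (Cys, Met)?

Matching residues: M1, M3, M12, C16, C19, C20, M24.

7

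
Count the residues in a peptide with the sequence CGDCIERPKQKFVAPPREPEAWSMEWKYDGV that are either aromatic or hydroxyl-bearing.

Aromatic: F, W, Y. Hydroxyl-bearing: S, T, Y.
Aromatic residues here: F12, W22, W26, Y28 (4).
Hydroxyl-bearing residues here: S23, Y28 (2).
Y is in both groups, so the 1 Y residue must not be double-counted.
Total = 4 + 2 − 1 = 5.

5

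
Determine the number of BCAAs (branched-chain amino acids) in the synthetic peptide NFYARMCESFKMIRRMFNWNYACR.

The BCAAs are Val, Leu, and Ile — aliphatic side chains with a branch point.
Matching residues: I13.

1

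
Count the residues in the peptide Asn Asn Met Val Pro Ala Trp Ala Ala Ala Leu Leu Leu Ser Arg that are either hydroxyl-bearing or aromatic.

Hydroxyl-bearing: S, T, Y. Aromatic: F, W, Y.
Hydroxyl-bearing residues here: Ser14 (1).
Aromatic residues here: Trp7 (1).
(Y belongs to both groups, but none appear in this sequence.) Total = 1 + 1 = 2.

2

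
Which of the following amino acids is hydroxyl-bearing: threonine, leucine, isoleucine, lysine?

threonine

The –OH-bearing residues are Ser, Thr (aliphatic alcohols), and Tyr (phenol).
Of the listed options, only threonine belongs to this group.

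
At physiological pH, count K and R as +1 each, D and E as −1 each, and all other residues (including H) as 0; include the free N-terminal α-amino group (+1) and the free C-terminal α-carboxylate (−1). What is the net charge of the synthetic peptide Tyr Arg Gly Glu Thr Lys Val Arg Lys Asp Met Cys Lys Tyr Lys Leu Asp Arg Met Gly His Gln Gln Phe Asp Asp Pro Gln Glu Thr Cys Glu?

0

Positive (K, R): Arg2, Lys6, Arg8, Lys9, Lys13, Lys15, Arg18 → +7.
Negative (D, E): Glu4, Asp10, Asp17, Asp25, Asp26, Glu29, Glu32 → −7.
The N-terminus (+1) and C-terminus (−1) cancel.
Net charge = (+7) + (−7) = 0.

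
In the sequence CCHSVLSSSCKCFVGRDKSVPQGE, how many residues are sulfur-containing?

The sulfur-bearing residues are cysteine (–SH) and methionine (–S–CH₃).
Matching residues: C1, C2, C10, C12.

4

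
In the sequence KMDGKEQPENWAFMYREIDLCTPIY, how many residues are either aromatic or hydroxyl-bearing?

5

Aromatic: F, W, Y. Hydroxyl-bearing: S, T, Y.
Aromatic residues here: W11, F13, Y15, Y25 (4).
Hydroxyl-bearing residues here: Y15, T22, Y25 (3).
Y is in both groups, so the 2 Y residues must not be double-counted.
Total = 4 + 3 − 2 = 5.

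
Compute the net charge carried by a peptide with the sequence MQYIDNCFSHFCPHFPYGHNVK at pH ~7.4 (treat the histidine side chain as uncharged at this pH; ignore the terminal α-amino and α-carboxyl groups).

0

The side chains ionized at physiological pH are Lys/Arg (+1) and Asp/Glu (−1); with His treated as neutral, nothing else contributes.
Positive (K, R): K22 → +1.
Negative (D, E): D5 → −1.
Net charge = (+1) + (−1) = 0.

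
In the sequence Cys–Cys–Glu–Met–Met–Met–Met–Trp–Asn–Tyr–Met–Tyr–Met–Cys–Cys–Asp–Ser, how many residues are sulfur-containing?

Only Cys (C) and Met (M) have a sulfur atom in the side chain.
Matching residues: Cys1, Cys2, Met4, Met5, Met6, Met7, Met11, Met13, Cys14, Cys15.

10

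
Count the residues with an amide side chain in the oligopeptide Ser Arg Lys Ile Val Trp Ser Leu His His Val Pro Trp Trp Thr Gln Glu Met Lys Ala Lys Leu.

The amide-side-chain residues are Asn (N) and Gln (Q).
Matching residues: Gln16.

1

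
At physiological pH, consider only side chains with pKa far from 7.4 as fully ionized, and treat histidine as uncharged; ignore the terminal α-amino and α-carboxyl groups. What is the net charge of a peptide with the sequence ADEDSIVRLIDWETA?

-4

The side chains ionized at physiological pH are Lys/Arg (+1) and Asp/Glu (−1); with His treated as neutral, nothing else contributes.
Positive (K, R): R8 → +1.
Negative (D, E): D2, E3, D4, D11, E13 → −5.
Net charge = (+1) + (−5) = −4.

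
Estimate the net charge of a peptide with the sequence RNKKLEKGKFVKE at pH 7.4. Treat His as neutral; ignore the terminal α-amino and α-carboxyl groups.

At pH ~7.4 the Lys and Arg side chains are protonated (+1), the Asp and Glu side chains are deprotonated (−1), and with His taken as neutral all other side chains carry no charge.
Positive (K, R): R1, K3, K4, K7, K9, K12 → +6.
Negative (D, E): E6, E13 → −2.
Net charge = (+6) + (−2) = +4.

+4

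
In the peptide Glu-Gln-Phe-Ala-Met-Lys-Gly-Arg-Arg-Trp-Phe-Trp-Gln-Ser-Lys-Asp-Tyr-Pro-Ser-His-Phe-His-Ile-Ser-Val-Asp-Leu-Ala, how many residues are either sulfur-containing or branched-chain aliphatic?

Sulfur-containing: C, M. Branched-chain aliphatic: I, L, V.
Sulfur-containing residues here: Met5 (1).
Branched-chain aliphatic residues here: Ile23, Val25, Leu27 (3).
The two groups share no amino acid, so total = 1 + 3 = 4.

4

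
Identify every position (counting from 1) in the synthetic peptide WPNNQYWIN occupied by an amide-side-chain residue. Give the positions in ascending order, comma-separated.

3, 4, 5, 9

The amide-side-chain residues are Asn (N) and Gln (Q).
Matching residues: N3, N4, Q5, N9.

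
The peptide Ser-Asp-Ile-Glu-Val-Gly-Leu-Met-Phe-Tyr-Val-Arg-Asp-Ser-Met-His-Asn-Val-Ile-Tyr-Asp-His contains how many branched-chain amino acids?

6

The BCAAs are Val, Leu, and Ile — aliphatic side chains with a branch point.
Matching residues: Ile3, Val5, Leu7, Val11, Val18, Ile19.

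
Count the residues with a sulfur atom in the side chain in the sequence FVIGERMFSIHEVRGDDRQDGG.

Only Cys (C) and Met (M) have a sulfur atom in the side chain.
Matching residues: M7.

1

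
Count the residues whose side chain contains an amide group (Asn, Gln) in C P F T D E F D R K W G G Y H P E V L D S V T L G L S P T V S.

None of the 31 residues belong to this group.

0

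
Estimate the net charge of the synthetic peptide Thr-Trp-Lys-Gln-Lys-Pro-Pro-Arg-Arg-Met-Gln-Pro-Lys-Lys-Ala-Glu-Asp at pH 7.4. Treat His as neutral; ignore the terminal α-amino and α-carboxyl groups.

+4

At pH ~7.4 the Lys and Arg side chains are protonated (+1), the Asp and Glu side chains are deprotonated (−1), and with His taken as neutral all other side chains carry no charge.
Positive (K, R): Lys3, Lys5, Arg8, Arg9, Lys13, Lys14 → +6.
Negative (D, E): Glu16, Asp17 → −2.
Net charge = (+6) + (−2) = +4.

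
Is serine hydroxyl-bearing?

Yes

The –OH-bearing residues are Ser, Thr (aliphatic alcohols), and Tyr (phenol).
Serine is in this group.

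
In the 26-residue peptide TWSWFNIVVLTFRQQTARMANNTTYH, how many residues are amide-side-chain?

Only N (asparagine) and Q (glutamine) carry a side-chain carboxamide.
Matching residues: N6, Q14, Q15, N21, N22.

5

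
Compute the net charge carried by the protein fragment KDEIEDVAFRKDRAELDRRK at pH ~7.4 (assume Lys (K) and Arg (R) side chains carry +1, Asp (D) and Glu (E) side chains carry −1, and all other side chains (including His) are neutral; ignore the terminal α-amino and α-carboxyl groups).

Positive (K, R): K1, R10, K11, R13, R18, R19, K20 → +7.
Negative (D, E): D2, E3, E5, D6, D12, E15, D17 → −7.
Net charge = (+7) + (−7) = 0.

0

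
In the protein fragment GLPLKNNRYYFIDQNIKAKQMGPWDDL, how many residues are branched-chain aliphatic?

V, L, and I make up the branched-chain aliphatic group.
Matching residues: L2, L4, I12, I16, L27.

5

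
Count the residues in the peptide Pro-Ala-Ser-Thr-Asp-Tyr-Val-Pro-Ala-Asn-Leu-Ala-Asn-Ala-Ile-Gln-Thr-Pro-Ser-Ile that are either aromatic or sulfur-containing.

Aromatic: F, W, Y. Sulfur-containing: C, M.
Aromatic residues here: Tyr6 (1).
Sulfur-containing residues here: none (0).
The two groups share no amino acid, so total = 1 + 0 = 1.

1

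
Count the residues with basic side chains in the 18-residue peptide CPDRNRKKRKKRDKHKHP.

The basic amino acids are Lys (K), Arg (R), and His (H).
Matching residues: R4, R6, K7, K8, R9, K10, K11, R12, K14, H15, K16, H17.

12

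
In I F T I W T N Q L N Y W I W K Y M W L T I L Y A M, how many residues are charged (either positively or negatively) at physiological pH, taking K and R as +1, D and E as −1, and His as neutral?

Charged side chains at pH ~7.4: K, R (positive); D, E (negative).
Matching residues: K15.

1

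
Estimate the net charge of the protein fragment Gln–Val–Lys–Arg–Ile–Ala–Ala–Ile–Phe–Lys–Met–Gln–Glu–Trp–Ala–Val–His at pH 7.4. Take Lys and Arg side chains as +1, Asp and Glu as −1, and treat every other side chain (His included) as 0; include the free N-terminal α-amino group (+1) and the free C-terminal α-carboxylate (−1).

+2

Positive (K, R): Lys3, Arg4, Lys10 → +3.
Negative (D, E): Glu13 → −1.
The N-terminus (+1) and C-terminus (−1) cancel.
Net charge = (+3) + (−1) = +2.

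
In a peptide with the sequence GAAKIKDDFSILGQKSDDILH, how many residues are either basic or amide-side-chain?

5

Basic: H, K, R. Amide-side-chain: N, Q.
Basic residues here: K4, K6, K15, H21 (4).
Amide-side-chain residues here: Q14 (1).
The two groups share no amino acid, so total = 4 + 1 = 5.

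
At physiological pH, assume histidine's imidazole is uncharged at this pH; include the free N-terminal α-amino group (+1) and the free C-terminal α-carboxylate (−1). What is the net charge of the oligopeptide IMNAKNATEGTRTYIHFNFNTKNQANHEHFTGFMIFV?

+1

The side chains ionized at physiological pH are Lys/Arg (+1) and Asp/Glu (−1); with His treated as neutral, nothing else contributes.
Positive (K, R): K5, R12, K22 → +3.
Negative (D, E): E9, E28 → −2.
The N-terminus (+1) and C-terminus (−1) cancel.
Net charge = (+3) + (−2) = +1.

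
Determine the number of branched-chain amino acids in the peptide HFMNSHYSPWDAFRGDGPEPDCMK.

The BCAAs are Val, Leu, and Ile — aliphatic side chains with a branch point.
None of the 24 residues belong to this group.

0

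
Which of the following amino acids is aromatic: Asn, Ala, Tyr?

Tyr

F, W, and Y each carry an aromatic ring on the side chain.
Of the listed options, only Tyr belongs to this group.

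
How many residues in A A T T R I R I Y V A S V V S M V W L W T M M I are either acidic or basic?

Acidic: D, E. Basic: H, K, R.
Acidic residues here: none (0).
Basic residues here: R5, R7 (2).
The two groups share no amino acid, so total = 0 + 2 = 2.

2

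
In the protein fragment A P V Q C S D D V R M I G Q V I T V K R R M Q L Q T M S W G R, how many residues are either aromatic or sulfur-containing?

5

Aromatic: F, W, Y. Sulfur-containing: C, M.
Aromatic residues here: W29 (1).
Sulfur-containing residues here: C5, M11, M22, M27 (4).
The two groups share no amino acid, so total = 1 + 4 = 5.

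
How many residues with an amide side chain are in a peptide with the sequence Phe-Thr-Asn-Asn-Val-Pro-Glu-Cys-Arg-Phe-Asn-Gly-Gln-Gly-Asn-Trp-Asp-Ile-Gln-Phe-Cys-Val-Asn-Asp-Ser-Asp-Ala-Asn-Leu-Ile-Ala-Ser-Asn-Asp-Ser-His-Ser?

Asparagine (N) and glutamine (Q) have uncharged amide side chains.
Matching residues: Asn3, Asn4, Asn11, Gln13, Asn15, Gln19, Asn23, Asn28, Asn33.

9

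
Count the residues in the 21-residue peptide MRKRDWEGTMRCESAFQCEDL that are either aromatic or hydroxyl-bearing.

4

Aromatic: F, W, Y. Hydroxyl-bearing: S, T, Y.
Aromatic residues here: W6, F16 (2).
Hydroxyl-bearing residues here: T9, S14 (2).
(Y belongs to both groups, but none appear in this sequence.) Total = 2 + 2 = 4.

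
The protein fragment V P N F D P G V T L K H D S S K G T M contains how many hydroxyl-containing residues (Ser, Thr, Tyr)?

Matching residues: T9, S14, S15, T18.

4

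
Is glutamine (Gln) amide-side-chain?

Yes

The amide-side-chain residues are Asn (N) and Gln (Q).
Glutamine is in this group.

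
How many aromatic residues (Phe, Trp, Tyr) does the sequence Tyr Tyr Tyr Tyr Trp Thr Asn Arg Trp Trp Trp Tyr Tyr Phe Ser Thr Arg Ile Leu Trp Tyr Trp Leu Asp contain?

Matching residues: Tyr1, Tyr2, Tyr3, Tyr4, Trp5, Trp9, Trp10, Trp11, Tyr12, Tyr13, Phe14, Trp20, Tyr21, Trp22.

14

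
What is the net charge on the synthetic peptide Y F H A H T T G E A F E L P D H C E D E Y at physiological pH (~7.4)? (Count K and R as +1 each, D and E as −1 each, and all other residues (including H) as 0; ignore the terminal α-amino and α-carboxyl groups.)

-6

Positive (K, R): none → +0.
Negative (D, E): E9, E12, D15, E18, D19, E20 → −6.
Net charge = (+0) + (−6) = −6.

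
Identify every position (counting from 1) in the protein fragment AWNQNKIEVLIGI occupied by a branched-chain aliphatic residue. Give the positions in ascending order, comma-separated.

7, 9, 10, 11, 13

The BCAAs are Val, Leu, and Ile — aliphatic side chains with a branch point.
Matching residues: I7, V9, L10, I11, I13.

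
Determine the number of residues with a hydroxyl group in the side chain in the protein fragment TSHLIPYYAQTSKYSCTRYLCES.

Serine (S), threonine (T), and tyrosine (Y) each carry a hydroxyl group on the side chain.
Matching residues: T1, S2, Y7, Y8, T11, S12, Y14, S15, T17, Y19, S23.

11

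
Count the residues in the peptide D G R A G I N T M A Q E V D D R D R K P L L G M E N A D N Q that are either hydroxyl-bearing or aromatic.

1

Hydroxyl-bearing: S, T, Y. Aromatic: F, W, Y.
Hydroxyl-bearing residues here: T8 (1).
Aromatic residues here: none (0).
(Y belongs to both groups, but none appear in this sequence.) Total = 1 + 0 = 1.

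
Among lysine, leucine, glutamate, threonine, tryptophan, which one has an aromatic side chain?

F, W, and Y each carry an aromatic ring on the side chain.
Of the listed options, only tryptophan belongs to this group.

tryptophan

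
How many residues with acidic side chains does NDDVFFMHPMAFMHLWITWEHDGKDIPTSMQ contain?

5

Only D (aspartate) and E (glutamate) carry a side-chain carboxylic acid.
Matching residues: D2, D3, E20, D22, D25.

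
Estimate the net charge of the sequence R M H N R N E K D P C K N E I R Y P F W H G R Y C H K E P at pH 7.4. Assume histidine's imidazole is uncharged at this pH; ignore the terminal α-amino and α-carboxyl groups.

+3

The side chains ionized at physiological pH are Lys/Arg (+1) and Asp/Glu (−1); with His treated as neutral, nothing else contributes.
Positive (K, R): R1, R5, K8, K12, R16, R23, K27 → +7.
Negative (D, E): E7, D9, E14, E28 → −4.
Net charge = (+7) + (−4) = +3.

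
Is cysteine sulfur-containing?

Cysteine (C, thiol) and methionine (M, thioether) are the two sulfur-containing amino acids.
Cysteine is in this group.

Yes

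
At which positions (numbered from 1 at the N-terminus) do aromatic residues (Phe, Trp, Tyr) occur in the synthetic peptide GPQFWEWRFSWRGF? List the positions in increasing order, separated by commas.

Matching residues: F4, W5, W7, F9, W11, F14.

4, 5, 7, 9, 11, 14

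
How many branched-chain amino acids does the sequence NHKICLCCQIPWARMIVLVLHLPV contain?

10

V, L, and I make up the branched-chain aliphatic group.
Matching residues: I4, L6, I10, I16, V17, L18, V19, L20, L22, V24.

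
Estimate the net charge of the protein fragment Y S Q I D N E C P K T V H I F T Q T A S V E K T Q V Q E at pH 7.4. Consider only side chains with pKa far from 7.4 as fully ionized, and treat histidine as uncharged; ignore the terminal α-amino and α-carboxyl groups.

Near pH 7.4, K and R contribute +1 each, D and E contribute −1 each, and every other side chain (His included, as stated) is uncharged.
Positive (K, R): K10, K23 → +2.
Negative (D, E): D5, E7, E22, E28 → −4.
Net charge = (+2) + (−4) = −2.

-2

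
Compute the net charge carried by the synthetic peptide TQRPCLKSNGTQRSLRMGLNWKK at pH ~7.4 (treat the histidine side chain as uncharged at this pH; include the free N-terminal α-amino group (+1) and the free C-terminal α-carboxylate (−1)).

The side chains ionized at physiological pH are Lys/Arg (+1) and Asp/Glu (−1); with His treated as neutral, nothing else contributes.
Positive (K, R): R3, K7, R13, R16, K22, K23 → +6.
Negative (D, E): none → −0.
The N-terminus (+1) and C-terminus (−1) cancel.
Net charge = (+6) + (−0) = +6.

+6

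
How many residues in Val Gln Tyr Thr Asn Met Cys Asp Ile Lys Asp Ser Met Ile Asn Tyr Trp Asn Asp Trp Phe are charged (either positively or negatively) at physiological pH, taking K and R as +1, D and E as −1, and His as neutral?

Charged side chains at pH ~7.4: K, R (positive); D, E (negative).
Matching residues: Asp8, Lys10, Asp11, Asp19.

4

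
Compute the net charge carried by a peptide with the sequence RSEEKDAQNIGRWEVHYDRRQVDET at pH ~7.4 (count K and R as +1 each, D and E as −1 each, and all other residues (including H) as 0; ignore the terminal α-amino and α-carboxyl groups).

-2

Positive (K, R): R1, K5, R12, R19, R20 → +5.
Negative (D, E): E3, E4, D6, E14, D18, D23, E24 → −7.
Net charge = (+5) + (−7) = −2.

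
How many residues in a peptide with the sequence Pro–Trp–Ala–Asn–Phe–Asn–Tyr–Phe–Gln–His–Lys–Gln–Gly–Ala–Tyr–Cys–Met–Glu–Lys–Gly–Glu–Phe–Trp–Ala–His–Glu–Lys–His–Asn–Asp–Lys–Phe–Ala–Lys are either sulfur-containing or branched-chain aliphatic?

2

Sulfur-containing: C, M. Branched-chain aliphatic: I, L, V.
Sulfur-containing residues here: Cys16, Met17 (2).
Branched-chain aliphatic residues here: none (0).
The two groups share no amino acid, so total = 2 + 0 = 2.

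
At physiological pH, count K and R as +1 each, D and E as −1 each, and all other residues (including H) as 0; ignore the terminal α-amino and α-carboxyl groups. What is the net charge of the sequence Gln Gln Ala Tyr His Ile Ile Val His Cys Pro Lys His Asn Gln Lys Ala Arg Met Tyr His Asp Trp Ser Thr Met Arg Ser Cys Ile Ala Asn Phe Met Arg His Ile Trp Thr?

+4

Positive (K, R): Lys12, Lys16, Arg18, Arg27, Arg35 → +5.
Negative (D, E): Asp22 → −1.
Net charge = (+5) + (−1) = +4.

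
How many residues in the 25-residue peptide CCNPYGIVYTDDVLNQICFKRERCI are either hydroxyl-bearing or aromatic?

4

Hydroxyl-bearing: S, T, Y. Aromatic: F, W, Y.
Hydroxyl-bearing residues here: Y5, Y9, T10 (3).
Aromatic residues here: Y5, Y9, F19 (3).
Y is in both groups, so the 2 Y residues must not be double-counted.
Total = 3 + 3 − 2 = 4.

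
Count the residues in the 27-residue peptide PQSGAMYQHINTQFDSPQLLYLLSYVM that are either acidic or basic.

2

Acidic: D, E. Basic: H, K, R.
Acidic residues here: D15 (1).
Basic residues here: H9 (1).
The two groups share no amino acid, so total = 1 + 1 = 2.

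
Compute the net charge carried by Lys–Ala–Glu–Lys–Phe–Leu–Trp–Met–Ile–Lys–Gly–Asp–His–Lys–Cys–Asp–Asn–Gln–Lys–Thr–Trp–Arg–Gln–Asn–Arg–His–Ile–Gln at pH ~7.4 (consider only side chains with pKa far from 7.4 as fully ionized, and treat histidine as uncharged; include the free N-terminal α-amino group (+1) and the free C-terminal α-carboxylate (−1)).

The side chains ionized at physiological pH are Lys/Arg (+1) and Asp/Glu (−1); with His treated as neutral, nothing else contributes.
Positive (K, R): Lys1, Lys4, Lys10, Lys14, Lys19, Arg22, Arg25 → +7.
Negative (D, E): Glu3, Asp12, Asp16 → −3.
The N-terminus (+1) and C-terminus (−1) cancel.
Net charge = (+7) + (−3) = +4.

+4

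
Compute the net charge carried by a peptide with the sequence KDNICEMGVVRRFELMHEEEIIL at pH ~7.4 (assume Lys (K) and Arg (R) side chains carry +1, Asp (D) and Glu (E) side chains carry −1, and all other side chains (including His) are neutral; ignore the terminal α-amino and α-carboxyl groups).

Positive (K, R): K1, R11, R12 → +3.
Negative (D, E): D2, E6, E14, E18, E19, E20 → −6.
Net charge = (+3) + (−6) = −3.

-3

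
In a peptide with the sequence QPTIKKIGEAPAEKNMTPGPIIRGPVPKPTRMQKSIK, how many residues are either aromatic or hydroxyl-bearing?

4

Aromatic: F, W, Y. Hydroxyl-bearing: S, T, Y.
Aromatic residues here: none (0).
Hydroxyl-bearing residues here: T3, T17, T30, S35 (4).
(Y belongs to both groups, but none appear in this sequence.) Total = 0 + 4 = 4.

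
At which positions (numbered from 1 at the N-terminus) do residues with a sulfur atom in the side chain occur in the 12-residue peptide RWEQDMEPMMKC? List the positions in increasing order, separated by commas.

6, 9, 10, 12

The sulfur-bearing residues are cysteine (–SH) and methionine (–S–CH₃).
Matching residues: M6, M9, M10, C12.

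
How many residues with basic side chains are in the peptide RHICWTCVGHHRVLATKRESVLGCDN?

7

K, R, and H are the three residues with basic side chains (ε-amine, guanidinium, and imidazole respectively).
Matching residues: R1, H2, H10, H11, R12, K17, R18.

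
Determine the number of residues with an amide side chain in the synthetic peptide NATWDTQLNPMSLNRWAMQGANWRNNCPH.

Asparagine (N) and glutamine (Q) have uncharged amide side chains.
Matching residues: N1, Q7, N9, N14, Q19, N22, N25, N26.

8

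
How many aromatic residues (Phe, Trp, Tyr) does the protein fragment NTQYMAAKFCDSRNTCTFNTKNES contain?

Matching residues: Y4, F9, F18.

3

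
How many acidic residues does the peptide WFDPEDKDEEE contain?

7

Only D (aspartate) and E (glutamate) carry a side-chain carboxylic acid.
Matching residues: D3, E5, D6, D8, E9, E10, E11.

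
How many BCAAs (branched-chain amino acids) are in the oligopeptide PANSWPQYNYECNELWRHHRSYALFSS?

2

The BCAAs are Val, Leu, and Ile — aliphatic side chains with a branch point.
Matching residues: L15, L24.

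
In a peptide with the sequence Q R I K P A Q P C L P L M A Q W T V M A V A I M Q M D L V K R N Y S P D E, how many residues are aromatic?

F, W, and Y each carry an aromatic ring on the side chain.
Matching residues: W16, Y33.

2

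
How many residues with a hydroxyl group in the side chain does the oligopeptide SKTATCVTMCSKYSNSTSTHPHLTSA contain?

13

The –OH-bearing residues are Ser, Thr (aliphatic alcohols), and Tyr (phenol).
Matching residues: S1, T3, T5, T8, S11, Y13, S14, S16, T17, S18, T19, T24, S25.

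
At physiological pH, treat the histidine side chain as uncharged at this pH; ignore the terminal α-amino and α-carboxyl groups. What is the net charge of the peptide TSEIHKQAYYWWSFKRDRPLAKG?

Near pH 7.4, K and R contribute +1 each, D and E contribute −1 each, and every other side chain (His included, as stated) is uncharged.
Positive (K, R): K6, K15, R16, R18, K22 → +5.
Negative (D, E): E3, D17 → −2.
Net charge = (+5) + (−2) = +3.

+3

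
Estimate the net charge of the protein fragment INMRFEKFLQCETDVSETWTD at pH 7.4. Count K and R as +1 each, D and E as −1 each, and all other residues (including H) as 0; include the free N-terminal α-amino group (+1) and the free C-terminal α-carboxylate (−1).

Positive (K, R): R4, K7 → +2.
Negative (D, E): E6, E12, D14, E17, D21 → −5.
The N-terminus (+1) and C-terminus (−1) cancel.
Net charge = (+2) + (−5) = −3.

-3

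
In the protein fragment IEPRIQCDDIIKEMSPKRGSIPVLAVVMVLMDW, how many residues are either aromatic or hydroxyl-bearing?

Aromatic: F, W, Y. Hydroxyl-bearing: S, T, Y.
Aromatic residues here: W33 (1).
Hydroxyl-bearing residues here: S15, S20 (2).
(Y belongs to both groups, but none appear in this sequence.) Total = 1 + 2 = 3.

3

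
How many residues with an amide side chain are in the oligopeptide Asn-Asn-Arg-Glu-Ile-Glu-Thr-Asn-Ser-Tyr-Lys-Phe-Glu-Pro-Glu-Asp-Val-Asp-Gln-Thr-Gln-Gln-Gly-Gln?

7

Asparagine (N) and glutamine (Q) have uncharged amide side chains.
Matching residues: Asn1, Asn2, Asn8, Gln19, Gln21, Gln22, Gln24.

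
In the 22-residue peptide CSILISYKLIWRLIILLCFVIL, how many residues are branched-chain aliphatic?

13

Valine (V), leucine (L), and isoleucine (I) are the branched-chain amino acids.
Matching residues: I3, L4, I5, L9, I10, L13, I14, I15, L16, L17, V20, I21, L22.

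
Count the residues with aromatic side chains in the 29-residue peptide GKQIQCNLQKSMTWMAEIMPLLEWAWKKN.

Phenylalanine (F), tryptophan (W), and tyrosine (Y) have aromatic ring side chains.
Matching residues: W14, W24, W26.

3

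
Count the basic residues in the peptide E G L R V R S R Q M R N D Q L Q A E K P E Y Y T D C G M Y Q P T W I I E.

The basic amino acids are Lys (K), Arg (R), and His (H).
Matching residues: R4, R6, R8, R11, K19.

5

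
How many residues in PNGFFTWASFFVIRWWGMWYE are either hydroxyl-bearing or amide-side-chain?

Hydroxyl-bearing: S, T, Y. Amide-side-chain: N, Q.
Hydroxyl-bearing residues here: T6, S9, Y20 (3).
Amide-side-chain residues here: N2 (1).
The two groups share no amino acid, so total = 3 + 1 = 4.

4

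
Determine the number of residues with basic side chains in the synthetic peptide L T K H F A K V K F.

4

The basic amino acids are Lys (K), Arg (R), and His (H).
Matching residues: K3, H4, K7, K9.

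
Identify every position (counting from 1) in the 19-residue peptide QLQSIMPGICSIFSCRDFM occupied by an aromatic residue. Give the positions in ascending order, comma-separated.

13, 18

Phenylalanine (F), tryptophan (W), and tyrosine (Y) have aromatic ring side chains.
Matching residues: F13, F18.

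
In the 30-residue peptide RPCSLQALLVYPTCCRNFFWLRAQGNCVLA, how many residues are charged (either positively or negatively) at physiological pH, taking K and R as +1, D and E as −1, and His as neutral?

3

Charged side chains at pH ~7.4: K, R (positive); D, E (negative).
Matching residues: R1, R16, R22.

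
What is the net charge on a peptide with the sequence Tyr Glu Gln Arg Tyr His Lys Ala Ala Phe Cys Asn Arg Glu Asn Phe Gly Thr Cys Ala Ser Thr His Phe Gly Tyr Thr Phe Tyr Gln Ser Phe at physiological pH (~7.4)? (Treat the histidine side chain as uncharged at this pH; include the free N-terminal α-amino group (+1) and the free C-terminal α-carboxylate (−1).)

At pH ~7.4 the Lys and Arg side chains are protonated (+1), the Asp and Glu side chains are deprotonated (−1), and with His taken as neutral all other side chains carry no charge.
Positive (K, R): Arg4, Lys7, Arg13 → +3.
Negative (D, E): Glu2, Glu14 → −2.
The N-terminus (+1) and C-terminus (−1) cancel.
Net charge = (+3) + (−2) = +1.

+1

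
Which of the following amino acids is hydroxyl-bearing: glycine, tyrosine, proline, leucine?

Serine (S), threonine (T), and tyrosine (Y) each carry a hydroxyl group on the side chain.
Of the listed options, only tyrosine belongs to this group.

tyrosine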